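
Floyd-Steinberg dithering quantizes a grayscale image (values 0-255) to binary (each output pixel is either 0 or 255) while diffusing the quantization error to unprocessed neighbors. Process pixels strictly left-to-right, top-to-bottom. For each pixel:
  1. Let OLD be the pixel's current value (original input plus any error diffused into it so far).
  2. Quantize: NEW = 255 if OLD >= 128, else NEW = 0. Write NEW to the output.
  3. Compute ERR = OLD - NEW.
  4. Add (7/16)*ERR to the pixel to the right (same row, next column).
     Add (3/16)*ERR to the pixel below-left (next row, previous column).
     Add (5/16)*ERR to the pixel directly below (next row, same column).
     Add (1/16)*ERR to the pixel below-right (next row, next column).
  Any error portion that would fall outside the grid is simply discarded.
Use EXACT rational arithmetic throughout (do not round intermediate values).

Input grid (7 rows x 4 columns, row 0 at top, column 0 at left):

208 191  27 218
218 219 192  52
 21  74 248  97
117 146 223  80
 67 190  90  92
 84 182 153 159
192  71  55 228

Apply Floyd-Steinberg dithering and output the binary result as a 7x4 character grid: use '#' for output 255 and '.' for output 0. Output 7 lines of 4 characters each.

(0,0): OLD=208 → NEW=255, ERR=-47
(0,1): OLD=2727/16 → NEW=255, ERR=-1353/16
(0,2): OLD=-2559/256 → NEW=0, ERR=-2559/256
(0,3): OLD=875015/4096 → NEW=255, ERR=-169465/4096
(1,0): OLD=47989/256 → NEW=255, ERR=-17291/256
(1,1): OLD=324019/2048 → NEW=255, ERR=-198221/2048
(1,2): OLD=8748335/65536 → NEW=255, ERR=-7963345/65536
(1,3): OLD=-15429767/1048576 → NEW=0, ERR=-15429767/1048576
(2,0): OLD=-598175/32768 → NEW=0, ERR=-598175/32768
(2,1): OLD=9188283/1048576 → NEW=0, ERR=9188283/1048576
(2,2): OLD=430027687/2097152 → NEW=255, ERR=-104746073/2097152
(2,3): OLD=2112432683/33554432 → NEW=0, ERR=2112432683/33554432
(3,0): OLD=1894791121/16777216 → NEW=0, ERR=1894791121/16777216
(3,1): OLD=50370005711/268435456 → NEW=255, ERR=-18081035569/268435456
(3,2): OLD=817223556145/4294967296 → NEW=255, ERR=-277993104335/4294967296
(3,3): OLD=4689043368151/68719476736 → NEW=0, ERR=4689043368151/68719476736
(4,0): OLD=385102991805/4294967296 → NEW=0, ERR=385102991805/4294967296
(4,1): OLD=6978512945463/34359738368 → NEW=255, ERR=-1783220338377/34359738368
(4,2): OLD=61189898414551/1099511627776 → NEW=0, ERR=61189898414551/1099511627776
(4,3): OLD=2350767639730449/17592186044416 → NEW=255, ERR=-2135239801595631/17592186044416
(5,0): OLD=56233947023661/549755813888 → NEW=0, ERR=56233947023661/549755813888
(5,1): OLD=3985893925420379/17592186044416 → NEW=255, ERR=-500113515905701/17592186044416
(5,2): OLD=1160666890016207/8796093022208 → NEW=255, ERR=-1082336830646833/8796093022208
(5,3): OLD=19904645034593303/281474976710656 → NEW=0, ERR=19904645034593303/281474976710656
(6,0): OLD=61540286504514609/281474976710656 → NEW=255, ERR=-10235832556702671/281474976710656
(6,1): OLD=132983109507948903/4503599627370496 → NEW=0, ERR=132983109507948903/4503599627370496
(6,2): OLD=2950661053774405409/72057594037927936 → NEW=0, ERR=2950661053774405409/72057594037927936
(6,3): OLD=300132172754402520295/1152921504606846976 → NEW=255, ERR=6137189079656541415/1152921504606846976
Row 0: ##.#
Row 1: ###.
Row 2: ..#.
Row 3: .##.
Row 4: .#.#
Row 5: .##.
Row 6: #..#

Answer: ##.#
###.
..#.
.##.
.#.#
.##.
#..#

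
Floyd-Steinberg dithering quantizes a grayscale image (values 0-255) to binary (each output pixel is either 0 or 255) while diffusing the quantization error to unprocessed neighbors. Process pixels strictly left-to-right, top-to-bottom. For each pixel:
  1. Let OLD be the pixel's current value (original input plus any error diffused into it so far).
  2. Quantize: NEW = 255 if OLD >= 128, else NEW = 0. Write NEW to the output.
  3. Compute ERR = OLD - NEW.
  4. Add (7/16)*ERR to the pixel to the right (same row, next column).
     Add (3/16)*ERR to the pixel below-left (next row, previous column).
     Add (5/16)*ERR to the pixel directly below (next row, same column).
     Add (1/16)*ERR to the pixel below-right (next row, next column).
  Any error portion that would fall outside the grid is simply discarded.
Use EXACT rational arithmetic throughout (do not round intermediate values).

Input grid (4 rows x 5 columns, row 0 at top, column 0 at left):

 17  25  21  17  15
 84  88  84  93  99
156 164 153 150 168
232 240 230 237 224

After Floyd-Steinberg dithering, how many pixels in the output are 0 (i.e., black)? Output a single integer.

(0,0): OLD=17 → NEW=0, ERR=17
(0,1): OLD=519/16 → NEW=0, ERR=519/16
(0,2): OLD=9009/256 → NEW=0, ERR=9009/256
(0,3): OLD=132695/4096 → NEW=0, ERR=132695/4096
(0,4): OLD=1911905/65536 → NEW=0, ERR=1911905/65536
(1,0): OLD=24421/256 → NEW=0, ERR=24421/256
(1,1): OLD=302147/2048 → NEW=255, ERR=-220093/2048
(1,2): OLD=3675391/65536 → NEW=0, ERR=3675391/65536
(1,3): OLD=35475731/262144 → NEW=255, ERR=-31370989/262144
(1,4): OLD=242369753/4194304 → NEW=0, ERR=242369753/4194304
(2,0): OLD=5428369/32768 → NEW=255, ERR=-2927471/32768
(2,1): OLD=113044939/1048576 → NEW=0, ERR=113044939/1048576
(2,2): OLD=3163120417/16777216 → NEW=255, ERR=-1115069663/16777216
(2,3): OLD=26270451411/268435456 → NEW=0, ERR=26270451411/268435456
(2,4): OLD=950882093829/4294967296 → NEW=255, ERR=-144334566651/4294967296
(3,0): OLD=3763053569/16777216 → NEW=255, ERR=-515136511/16777216
(3,1): OLD=32509037421/134217728 → NEW=255, ERR=-1716483219/134217728
(3,2): OLD=982356998591/4294967296 → NEW=255, ERR=-112859661889/4294967296
(3,3): OLD=2109959116551/8589934592 → NEW=255, ERR=-80474204409/8589934592
(3,4): OLD=29620314925507/137438953472 → NEW=255, ERR=-5426618209853/137438953472
Output grid:
  Row 0: .....  (5 black, running=5)
  Row 1: .#.#.  (3 black, running=8)
  Row 2: #.#.#  (2 black, running=10)
  Row 3: #####  (0 black, running=10)

Answer: 10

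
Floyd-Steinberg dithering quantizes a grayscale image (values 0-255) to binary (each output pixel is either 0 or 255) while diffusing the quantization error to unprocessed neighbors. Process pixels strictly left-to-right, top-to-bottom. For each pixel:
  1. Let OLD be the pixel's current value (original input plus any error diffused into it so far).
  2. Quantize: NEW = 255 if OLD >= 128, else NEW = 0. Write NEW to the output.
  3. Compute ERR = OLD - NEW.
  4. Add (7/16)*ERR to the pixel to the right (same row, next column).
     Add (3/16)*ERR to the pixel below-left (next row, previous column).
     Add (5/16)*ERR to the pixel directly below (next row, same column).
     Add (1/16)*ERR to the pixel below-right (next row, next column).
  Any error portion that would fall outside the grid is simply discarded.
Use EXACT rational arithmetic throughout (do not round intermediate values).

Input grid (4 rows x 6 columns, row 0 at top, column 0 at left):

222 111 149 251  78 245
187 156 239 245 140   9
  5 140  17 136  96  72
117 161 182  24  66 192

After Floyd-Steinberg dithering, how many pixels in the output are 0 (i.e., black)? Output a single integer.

(0,0): OLD=222 → NEW=255, ERR=-33
(0,1): OLD=1545/16 → NEW=0, ERR=1545/16
(0,2): OLD=48959/256 → NEW=255, ERR=-16321/256
(0,3): OLD=913849/4096 → NEW=255, ERR=-130631/4096
(0,4): OLD=4197391/65536 → NEW=0, ERR=4197391/65536
(0,5): OLD=286282857/1048576 → NEW=255, ERR=18895977/1048576
(1,0): OLD=49867/256 → NEW=255, ERR=-15413/256
(1,1): OLD=298637/2048 → NEW=255, ERR=-223603/2048
(1,2): OLD=11230609/65536 → NEW=255, ERR=-5481071/65536
(1,3): OLD=54124285/262144 → NEW=255, ERR=-12722435/262144
(1,4): OLD=2351619735/16777216 → NEW=255, ERR=-1926570345/16777216
(1,5): OLD=-8483863055/268435456 → NEW=0, ERR=-8483863055/268435456
(2,0): OLD=-1123489/32768 → NEW=0, ERR=-1123489/32768
(2,1): OLD=74906373/1048576 → NEW=0, ERR=74906373/1048576
(2,2): OLD=103917647/16777216 → NEW=0, ERR=103917647/16777216
(2,3): OLD=12990300567/134217728 → NEW=0, ERR=12990300567/134217728
(2,4): OLD=401576078149/4294967296 → NEW=0, ERR=401576078149/4294967296
(2,5): OLD=6586923819315/68719476736 → NEW=0, ERR=6586923819315/68719476736
(3,0): OLD=2007895151/16777216 → NEW=0, ERR=2007895151/16777216
(3,1): OLD=31501205443/134217728 → NEW=255, ERR=-2724315197/134217728
(3,2): OLD=212243720441/1073741824 → NEW=255, ERR=-61560444679/1073741824
(3,3): OLD=3235354233451/68719476736 → NEW=0, ERR=3235354233451/68719476736
(3,4): OLD=76876569333771/549755813888 → NEW=255, ERR=-63311163207669/549755813888
(3,5): OLD=1560550408585925/8796093022208 → NEW=255, ERR=-682453312077115/8796093022208
Output grid:
  Row 0: #.##.#  (2 black, running=2)
  Row 1: #####.  (1 black, running=3)
  Row 2: ......  (6 black, running=9)
  Row 3: .##.##  (2 black, running=11)

Answer: 11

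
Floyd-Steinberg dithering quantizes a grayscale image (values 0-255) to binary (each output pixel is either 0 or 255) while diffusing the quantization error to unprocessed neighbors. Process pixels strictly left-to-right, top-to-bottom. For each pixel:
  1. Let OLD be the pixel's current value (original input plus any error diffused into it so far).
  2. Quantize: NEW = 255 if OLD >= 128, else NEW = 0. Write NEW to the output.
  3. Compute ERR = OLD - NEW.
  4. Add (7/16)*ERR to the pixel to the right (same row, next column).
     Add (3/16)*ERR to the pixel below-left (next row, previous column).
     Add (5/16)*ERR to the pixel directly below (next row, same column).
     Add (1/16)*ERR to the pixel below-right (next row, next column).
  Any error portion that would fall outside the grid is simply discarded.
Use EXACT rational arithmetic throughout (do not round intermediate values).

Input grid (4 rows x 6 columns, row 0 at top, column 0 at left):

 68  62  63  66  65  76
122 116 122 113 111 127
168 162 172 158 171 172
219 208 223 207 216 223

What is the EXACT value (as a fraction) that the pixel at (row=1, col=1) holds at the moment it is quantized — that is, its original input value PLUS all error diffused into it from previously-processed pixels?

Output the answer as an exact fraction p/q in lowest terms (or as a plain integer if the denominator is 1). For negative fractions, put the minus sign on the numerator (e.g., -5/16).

Answer: 64971/512

Derivation:
(0,0): OLD=68 → NEW=0, ERR=68
(0,1): OLD=367/4 → NEW=0, ERR=367/4
(0,2): OLD=6601/64 → NEW=0, ERR=6601/64
(0,3): OLD=113791/1024 → NEW=0, ERR=113791/1024
(0,4): OLD=1861497/16384 → NEW=0, ERR=1861497/16384
(0,5): OLD=32953423/262144 → NEW=0, ERR=32953423/262144
(1,0): OLD=10269/64 → NEW=255, ERR=-6051/64
(1,1): OLD=64971/512 → NEW=0, ERR=64971/512
Target (1,1): original=116, with diffused error = 64971/512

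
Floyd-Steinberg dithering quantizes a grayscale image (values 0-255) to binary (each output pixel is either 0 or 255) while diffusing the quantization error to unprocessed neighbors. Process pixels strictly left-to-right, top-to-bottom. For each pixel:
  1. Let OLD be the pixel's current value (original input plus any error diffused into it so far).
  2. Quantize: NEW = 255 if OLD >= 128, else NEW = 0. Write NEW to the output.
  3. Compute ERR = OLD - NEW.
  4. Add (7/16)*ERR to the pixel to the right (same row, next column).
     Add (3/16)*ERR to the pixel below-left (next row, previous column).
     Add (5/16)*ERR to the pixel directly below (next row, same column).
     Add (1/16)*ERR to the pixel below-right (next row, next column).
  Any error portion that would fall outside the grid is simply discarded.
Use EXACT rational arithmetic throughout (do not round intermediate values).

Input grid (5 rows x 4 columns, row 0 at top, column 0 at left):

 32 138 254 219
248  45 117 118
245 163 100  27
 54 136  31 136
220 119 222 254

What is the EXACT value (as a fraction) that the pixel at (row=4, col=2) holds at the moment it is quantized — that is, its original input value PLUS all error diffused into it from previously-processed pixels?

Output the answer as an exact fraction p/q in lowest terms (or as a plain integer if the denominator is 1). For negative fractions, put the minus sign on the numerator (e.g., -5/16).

Answer: 15246249822937/68719476736

Derivation:
(0,0): OLD=32 → NEW=0, ERR=32
(0,1): OLD=152 → NEW=255, ERR=-103
(0,2): OLD=3343/16 → NEW=255, ERR=-737/16
(0,3): OLD=50905/256 → NEW=255, ERR=-14375/256
(1,0): OLD=3819/16 → NEW=255, ERR=-261/16
(1,1): OLD=-123/128 → NEW=0, ERR=-123/128
(1,2): OLD=349057/4096 → NEW=0, ERR=349057/4096
(1,3): OLD=8837975/65536 → NEW=255, ERR=-7873705/65536
(2,0): OLD=490951/2048 → NEW=255, ERR=-31289/2048
(2,1): OLD=11204997/65536 → NEW=255, ERR=-5506683/65536
(2,2): OLD=8818911/131072 → NEW=0, ERR=8818911/131072
(2,3): OLD=50788255/2097152 → NEW=0, ERR=50788255/2097152
(3,0): OLD=35096815/1048576 → NEW=0, ERR=35096815/1048576
(3,1): OLD=2282478337/16777216 → NEW=255, ERR=-1995711743/16777216
(3,2): OLD=-195172753/268435456 → NEW=0, ERR=-195172753/268435456
(3,3): OLD=633314955913/4294967296 → NEW=255, ERR=-461901704567/4294967296
(4,0): OLD=55876410291/268435456 → NEW=255, ERR=-12574630989/268435456
(4,1): OLD=135910509121/2147483648 → NEW=0, ERR=135910509121/2147483648
(4,2): OLD=15246249822937/68719476736 → NEW=255, ERR=-2277216744743/68719476736
Target (4,2): original=222, with diffused error = 15246249822937/68719476736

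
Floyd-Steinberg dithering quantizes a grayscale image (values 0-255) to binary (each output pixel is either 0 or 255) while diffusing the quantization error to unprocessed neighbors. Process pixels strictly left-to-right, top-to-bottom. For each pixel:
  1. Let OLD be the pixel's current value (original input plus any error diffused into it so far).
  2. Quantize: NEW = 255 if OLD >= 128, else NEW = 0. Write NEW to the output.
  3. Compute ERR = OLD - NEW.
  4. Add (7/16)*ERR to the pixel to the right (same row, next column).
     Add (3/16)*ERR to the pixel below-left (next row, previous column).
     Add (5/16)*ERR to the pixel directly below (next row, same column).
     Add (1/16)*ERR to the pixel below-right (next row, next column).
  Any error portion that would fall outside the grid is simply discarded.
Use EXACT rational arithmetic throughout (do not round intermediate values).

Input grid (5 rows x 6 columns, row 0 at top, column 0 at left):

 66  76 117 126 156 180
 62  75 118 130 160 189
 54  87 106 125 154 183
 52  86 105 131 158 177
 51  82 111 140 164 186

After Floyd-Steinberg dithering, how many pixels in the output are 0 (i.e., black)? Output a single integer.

Answer: 15

Derivation:
(0,0): OLD=66 → NEW=0, ERR=66
(0,1): OLD=839/8 → NEW=0, ERR=839/8
(0,2): OLD=20849/128 → NEW=255, ERR=-11791/128
(0,3): OLD=175511/2048 → NEW=0, ERR=175511/2048
(0,4): OLD=6340385/32768 → NEW=255, ERR=-2015455/32768
(0,5): OLD=80263655/524288 → NEW=255, ERR=-53429785/524288
(1,0): OLD=13093/128 → NEW=0, ERR=13093/128
(1,1): OLD=142723/1024 → NEW=255, ERR=-118397/1024
(1,2): OLD=2007103/32768 → NEW=0, ERR=2007103/32768
(1,3): OLD=21795795/131072 → NEW=255, ERR=-11627565/131072
(1,4): OLD=740010521/8388608 → NEW=0, ERR=740010521/8388608
(1,5): OLD=25756884959/134217728 → NEW=255, ERR=-8468635681/134217728
(2,0): OLD=1053265/16384 → NEW=0, ERR=1053265/16384
(2,1): OLD=50788363/524288 → NEW=0, ERR=50788363/524288
(2,2): OLD=1205129185/8388608 → NEW=255, ERR=-933965855/8388608
(2,3): OLD=4626242073/67108864 → NEW=0, ERR=4626242073/67108864
(2,4): OLD=417368178891/2147483648 → NEW=255, ERR=-130240151349/2147483648
(2,5): OLD=4888102900797/34359738368 → NEW=255, ERR=-3873630383043/34359738368
(3,0): OLD=757095105/8388608 → NEW=0, ERR=757095105/8388608
(3,1): OLD=9321416749/67108864 → NEW=255, ERR=-7791343571/67108864
(3,2): OLD=20612244503/536870912 → NEW=0, ERR=20612244503/536870912
(3,3): OLD=5188651591045/34359738368 → NEW=255, ERR=-3573081692795/34359738368
(3,4): OLD=21089189714533/274877906944 → NEW=0, ERR=21089189714533/274877906944
(3,5): OLD=754462605772747/4398046511104 → NEW=255, ERR=-367039254558773/4398046511104
(4,0): OLD=61670606511/1073741824 → NEW=0, ERR=61670606511/1073741824
(4,1): OLD=1437717673443/17179869184 → NEW=0, ERR=1437717673443/17179869184
(4,2): OLD=73038448023993/549755813888 → NEW=255, ERR=-67149284517447/549755813888
(4,3): OLD=623203572721661/8796093022208 → NEW=0, ERR=623203572721661/8796093022208
(4,4): OLD=27700699012942541/140737488355328 → NEW=255, ERR=-8187360517666099/140737488355328
(4,5): OLD=313594626126230651/2251799813685248 → NEW=255, ERR=-260614326363507589/2251799813685248
Output grid:
  Row 0: ..#.##  (3 black, running=3)
  Row 1: .#.#.#  (3 black, running=6)
  Row 2: ..#.##  (3 black, running=9)
  Row 3: .#.#.#  (3 black, running=12)
  Row 4: ..#.##  (3 black, running=15)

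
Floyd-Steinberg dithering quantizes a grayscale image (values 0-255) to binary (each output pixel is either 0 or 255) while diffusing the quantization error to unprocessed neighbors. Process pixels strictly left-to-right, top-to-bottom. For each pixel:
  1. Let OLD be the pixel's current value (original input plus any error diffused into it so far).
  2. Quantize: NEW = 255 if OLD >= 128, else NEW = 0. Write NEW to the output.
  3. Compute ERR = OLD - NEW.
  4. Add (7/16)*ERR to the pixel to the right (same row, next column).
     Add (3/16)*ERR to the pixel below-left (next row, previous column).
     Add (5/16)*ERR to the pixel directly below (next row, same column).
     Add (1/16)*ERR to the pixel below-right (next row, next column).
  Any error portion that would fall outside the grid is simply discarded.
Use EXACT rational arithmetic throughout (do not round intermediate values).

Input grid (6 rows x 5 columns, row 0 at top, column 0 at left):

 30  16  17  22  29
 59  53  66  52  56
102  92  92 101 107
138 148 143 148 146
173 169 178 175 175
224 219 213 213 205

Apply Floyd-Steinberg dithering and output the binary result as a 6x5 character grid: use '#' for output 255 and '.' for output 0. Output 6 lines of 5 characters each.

Answer: .....
..#..
#..#.
.##.#
#.##.
#####

Derivation:
(0,0): OLD=30 → NEW=0, ERR=30
(0,1): OLD=233/8 → NEW=0, ERR=233/8
(0,2): OLD=3807/128 → NEW=0, ERR=3807/128
(0,3): OLD=71705/2048 → NEW=0, ERR=71705/2048
(0,4): OLD=1452207/32768 → NEW=0, ERR=1452207/32768
(1,0): OLD=9451/128 → NEW=0, ERR=9451/128
(1,1): OLD=104301/1024 → NEW=0, ERR=104301/1024
(1,2): OLD=4202225/32768 → NEW=255, ERR=-4153615/32768
(1,3): OLD=2313821/131072 → NEW=0, ERR=2313821/131072
(1,4): OLD=167270519/2097152 → NEW=0, ERR=167270519/2097152
(2,0): OLD=2362111/16384 → NEW=255, ERR=-1815809/16384
(2,1): OLD=29459941/524288 → NEW=0, ERR=29459941/524288
(2,2): OLD=726850287/8388608 → NEW=0, ERR=726850287/8388608
(2,3): OLD=20328286045/134217728 → NEW=255, ERR=-13897234595/134217728
(2,4): OLD=188396026955/2147483648 → NEW=0, ERR=188396026955/2147483648
(3,0): OLD=955478287/8388608 → NEW=0, ERR=955478287/8388608
(3,1): OLD=15080111843/67108864 → NEW=255, ERR=-2032648477/67108864
(3,2): OLD=302631147057/2147483648 → NEW=255, ERR=-244977183183/2147483648
(3,3): OLD=376235497865/4294967296 → NEW=0, ERR=376235497865/4294967296
(3,4): OLD=14105940851021/68719476736 → NEW=255, ERR=-3417525716659/68719476736
(4,0): OLD=217878521601/1073741824 → NEW=255, ERR=-55925643519/1073741824
(4,1): OLD=4208283910529/34359738368 → NEW=0, ERR=4208283910529/34359738368
(4,2): OLD=115705283519663/549755813888 → NEW=255, ERR=-24482449021777/549755813888
(4,3): OLD=1463995078272897/8796093022208 → NEW=255, ERR=-779008642390143/8796093022208
(4,4): OLD=17759313806417159/140737488355328 → NEW=0, ERR=17759313806417159/140737488355328
(5,0): OLD=126822051079459/549755813888 → NEW=255, ERR=-13365681461981/549755813888
(5,1): OLD=1033683018962473/4398046511104 → NEW=255, ERR=-87818841369047/4398046511104
(5,2): OLD=25529320072701041/140737488355328 → NEW=255, ERR=-10358739457907599/140737488355328
(5,3): OLD=97952981797017439/562949953421312 → NEW=255, ERR=-45599256325417121/562949953421312
(5,4): OLD=1832610775959357541/9007199254740992 → NEW=255, ERR=-464225033999595419/9007199254740992
Row 0: .....
Row 1: ..#..
Row 2: #..#.
Row 3: .##.#
Row 4: #.##.
Row 5: #####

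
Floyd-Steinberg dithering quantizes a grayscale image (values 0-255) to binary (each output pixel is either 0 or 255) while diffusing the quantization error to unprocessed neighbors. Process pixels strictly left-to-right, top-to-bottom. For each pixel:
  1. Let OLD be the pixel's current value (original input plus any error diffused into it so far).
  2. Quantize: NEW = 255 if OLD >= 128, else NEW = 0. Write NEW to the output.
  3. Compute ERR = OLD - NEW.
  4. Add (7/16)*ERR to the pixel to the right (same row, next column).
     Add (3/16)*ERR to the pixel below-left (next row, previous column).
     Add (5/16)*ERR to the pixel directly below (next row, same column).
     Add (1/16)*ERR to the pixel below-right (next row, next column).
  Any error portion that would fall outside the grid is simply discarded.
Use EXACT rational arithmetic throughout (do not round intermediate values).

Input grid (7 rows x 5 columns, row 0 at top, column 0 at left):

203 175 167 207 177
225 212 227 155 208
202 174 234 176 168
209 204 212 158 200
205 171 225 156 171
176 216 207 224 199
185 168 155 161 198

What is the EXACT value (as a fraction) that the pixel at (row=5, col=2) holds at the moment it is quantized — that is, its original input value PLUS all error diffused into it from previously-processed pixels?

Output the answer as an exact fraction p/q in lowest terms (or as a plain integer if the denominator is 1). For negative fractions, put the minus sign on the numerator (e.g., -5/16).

(0,0): OLD=203 → NEW=255, ERR=-52
(0,1): OLD=609/4 → NEW=255, ERR=-411/4
(0,2): OLD=7811/64 → NEW=0, ERR=7811/64
(0,3): OLD=266645/1024 → NEW=255, ERR=5525/1024
(0,4): OLD=2938643/16384 → NEW=255, ERR=-1239277/16384
(1,0): OLD=12127/64 → NEW=255, ERR=-4193/64
(1,1): OLD=87481/512 → NEW=255, ERR=-43079/512
(1,2): OLD=3652301/16384 → NEW=255, ERR=-525619/16384
(1,3): OLD=8919193/65536 → NEW=255, ERR=-7792487/65536
(1,4): OLD=139124459/1048576 → NEW=255, ERR=-128262421/1048576
(2,0): OLD=1357827/8192 → NEW=255, ERR=-731133/8192
(2,1): OLD=25834289/262144 → NEW=0, ERR=25834289/262144
(2,2): OLD=1004691347/4194304 → NEW=255, ERR=-64856173/4194304
(2,3): OLD=7189863497/67108864 → NEW=0, ERR=7189863497/67108864
(2,4): OLD=181694189503/1073741824 → NEW=255, ERR=-92109975617/1073741824
(3,0): OLD=837131123/4194304 → NEW=255, ERR=-232416397/4194304
(3,1): OLD=6780563991/33554432 → NEW=255, ERR=-1775816169/33554432
(3,2): OLD=225766514957/1073741824 → NEW=255, ERR=-48037650163/1073741824
(3,3): OLD=332551469069/2147483648 → NEW=255, ERR=-215056861171/2147483648
(3,4): OLD=4675525521137/34359738368 → NEW=255, ERR=-4086207762703/34359738368
(4,0): OLD=95434432573/536870912 → NEW=255, ERR=-41467649987/536870912
(4,1): OLD=1869468395485/17179869184 → NEW=0, ERR=1869468395485/17179869184
(4,2): OLD=65020213271123/274877906944 → NEW=255, ERR=-5073652999597/274877906944
(4,3): OLD=402576668839005/4398046511104 → NEW=0, ERR=402576668839005/4398046511104
(4,4): OLD=11795482516445451/70368744177664 → NEW=255, ERR=-6148547248858869/70368744177664
(5,0): OLD=47352092810679/274877906944 → NEW=255, ERR=-22741773460041/274877906944
(5,1): OLD=451945354012421/2199023255552 → NEW=255, ERR=-108805576153339/2199023255552
(5,2): OLD=14323473654423117/70368744177664 → NEW=255, ERR=-3620556110881203/70368744177664
Target (5,2): original=207, with diffused error = 14323473654423117/70368744177664

Answer: 14323473654423117/70368744177664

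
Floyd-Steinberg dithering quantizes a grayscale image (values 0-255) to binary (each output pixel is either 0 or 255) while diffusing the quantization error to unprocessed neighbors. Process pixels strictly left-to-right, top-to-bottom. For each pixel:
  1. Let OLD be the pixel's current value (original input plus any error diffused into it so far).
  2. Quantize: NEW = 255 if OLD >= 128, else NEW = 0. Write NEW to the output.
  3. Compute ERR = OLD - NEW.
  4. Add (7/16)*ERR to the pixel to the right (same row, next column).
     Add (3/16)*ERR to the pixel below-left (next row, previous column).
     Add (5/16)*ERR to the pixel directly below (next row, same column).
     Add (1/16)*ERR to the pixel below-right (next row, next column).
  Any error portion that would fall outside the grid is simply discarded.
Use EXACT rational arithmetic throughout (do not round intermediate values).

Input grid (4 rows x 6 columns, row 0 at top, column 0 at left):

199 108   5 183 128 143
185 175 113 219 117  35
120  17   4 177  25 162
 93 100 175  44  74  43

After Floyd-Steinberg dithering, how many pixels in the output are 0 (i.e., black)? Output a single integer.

Answer: 14

Derivation:
(0,0): OLD=199 → NEW=255, ERR=-56
(0,1): OLD=167/2 → NEW=0, ERR=167/2
(0,2): OLD=1329/32 → NEW=0, ERR=1329/32
(0,3): OLD=102999/512 → NEW=255, ERR=-27561/512
(0,4): OLD=855649/8192 → NEW=0, ERR=855649/8192
(0,5): OLD=24732839/131072 → NEW=255, ERR=-8690521/131072
(1,0): OLD=5861/32 → NEW=255, ERR=-2299/32
(1,1): OLD=44531/256 → NEW=255, ERR=-20749/256
(1,2): OLD=701599/8192 → NEW=0, ERR=701599/8192
(1,3): OLD=8579563/32768 → NEW=255, ERR=223723/32768
(1,4): OLD=286955769/2097152 → NEW=255, ERR=-247817991/2097152
(1,5): OLD=-1036516353/33554432 → NEW=0, ERR=-1036516353/33554432
(2,0): OLD=337313/4096 → NEW=0, ERR=337313/4096
(2,1): OLD=5147019/131072 → NEW=0, ERR=5147019/131072
(2,2): OLD=92606849/2097152 → NEW=0, ERR=92606849/2097152
(2,3): OLD=3047564569/16777216 → NEW=255, ERR=-1230625511/16777216
(2,4): OLD=-26512880341/536870912 → NEW=0, ERR=-26512880341/536870912
(2,5): OLD=1059616527581/8589934592 → NEW=0, ERR=1059616527581/8589934592
(3,0): OLD=264446273/2097152 → NEW=0, ERR=264446273/2097152
(3,1): OLD=3034426717/16777216 → NEW=255, ERR=-1243763363/16777216
(3,2): OLD=19470538559/134217728 → NEW=255, ERR=-14754982081/134217728
(3,3): OLD=-287913745659/8589934592 → NEW=0, ERR=-287913745659/8589934592
(3,4): OLD=4291412615573/68719476736 → NEW=0, ERR=4291412615573/68719476736
(3,5): OLD=116309900722971/1099511627776 → NEW=0, ERR=116309900722971/1099511627776
Output grid:
  Row 0: #..#.#  (3 black, running=3)
  Row 1: ##.##.  (2 black, running=5)
  Row 2: ...#..  (5 black, running=10)
  Row 3: .##...  (4 black, running=14)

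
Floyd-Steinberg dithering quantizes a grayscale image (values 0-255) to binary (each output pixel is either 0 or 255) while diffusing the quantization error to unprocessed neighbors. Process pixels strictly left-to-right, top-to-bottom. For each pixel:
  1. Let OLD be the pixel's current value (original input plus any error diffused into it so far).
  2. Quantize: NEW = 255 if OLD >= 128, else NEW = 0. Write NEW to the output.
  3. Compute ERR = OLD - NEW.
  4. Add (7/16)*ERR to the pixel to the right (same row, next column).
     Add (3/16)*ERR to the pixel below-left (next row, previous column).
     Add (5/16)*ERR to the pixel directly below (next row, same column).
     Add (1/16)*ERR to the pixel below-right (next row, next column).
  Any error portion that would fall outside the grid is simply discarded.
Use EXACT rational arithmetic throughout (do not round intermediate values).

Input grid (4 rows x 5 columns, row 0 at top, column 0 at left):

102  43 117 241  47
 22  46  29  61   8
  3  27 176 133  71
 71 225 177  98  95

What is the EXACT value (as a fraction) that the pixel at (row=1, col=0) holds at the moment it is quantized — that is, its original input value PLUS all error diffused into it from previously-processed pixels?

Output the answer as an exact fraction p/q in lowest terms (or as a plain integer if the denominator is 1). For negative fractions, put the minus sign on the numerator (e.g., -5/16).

(0,0): OLD=102 → NEW=0, ERR=102
(0,1): OLD=701/8 → NEW=0, ERR=701/8
(0,2): OLD=19883/128 → NEW=255, ERR=-12757/128
(0,3): OLD=404269/2048 → NEW=255, ERR=-117971/2048
(0,4): OLD=714299/32768 → NEW=0, ERR=714299/32768
(1,0): OLD=8999/128 → NEW=0, ERR=8999/128
Target (1,0): original=22, with diffused error = 8999/128

Answer: 8999/128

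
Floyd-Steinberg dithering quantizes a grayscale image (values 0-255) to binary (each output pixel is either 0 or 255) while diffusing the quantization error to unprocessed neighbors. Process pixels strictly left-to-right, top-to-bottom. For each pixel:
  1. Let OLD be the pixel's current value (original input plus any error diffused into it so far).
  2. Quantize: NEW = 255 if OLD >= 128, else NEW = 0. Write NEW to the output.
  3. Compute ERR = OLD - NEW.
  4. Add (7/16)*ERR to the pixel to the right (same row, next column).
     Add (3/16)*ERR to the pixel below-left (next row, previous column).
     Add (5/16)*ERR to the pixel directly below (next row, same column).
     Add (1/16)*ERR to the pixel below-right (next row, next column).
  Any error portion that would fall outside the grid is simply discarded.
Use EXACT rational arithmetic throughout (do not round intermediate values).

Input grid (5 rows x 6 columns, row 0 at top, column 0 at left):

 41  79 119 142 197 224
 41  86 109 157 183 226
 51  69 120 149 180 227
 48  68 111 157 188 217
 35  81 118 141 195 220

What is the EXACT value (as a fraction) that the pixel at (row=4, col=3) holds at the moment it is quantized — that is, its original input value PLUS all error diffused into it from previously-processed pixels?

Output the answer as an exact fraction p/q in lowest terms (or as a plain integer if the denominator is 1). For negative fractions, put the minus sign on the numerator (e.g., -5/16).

(0,0): OLD=41 → NEW=0, ERR=41
(0,1): OLD=1551/16 → NEW=0, ERR=1551/16
(0,2): OLD=41321/256 → NEW=255, ERR=-23959/256
(0,3): OLD=413919/4096 → NEW=0, ERR=413919/4096
(0,4): OLD=15808025/65536 → NEW=255, ERR=-903655/65536
(0,5): OLD=228555439/1048576 → NEW=255, ERR=-38831441/1048576
(1,0): OLD=18429/256 → NEW=0, ERR=18429/256
(1,1): OLD=271979/2048 → NEW=255, ERR=-250261/2048
(1,2): OLD=3361863/65536 → NEW=0, ERR=3361863/65536
(1,3): OLD=53107131/262144 → NEW=255, ERR=-13739589/262144
(1,4): OLD=2602698577/16777216 → NEW=255, ERR=-1675491503/16777216
(1,5): OLD=45600121575/268435456 → NEW=255, ERR=-22850919705/268435456
(2,0): OLD=1657545/32768 → NEW=0, ERR=1657545/32768
(2,1): OLD=70319027/1048576 → NEW=0, ERR=70319027/1048576
(2,2): OLD=2481439449/16777216 → NEW=255, ERR=-1796750631/16777216
(2,3): OLD=9428561233/134217728 → NEW=0, ERR=9428561233/134217728
(2,4): OLD=688432552051/4294967296 → NEW=255, ERR=-406784108429/4294967296
(2,5): OLD=10494833058901/68719476736 → NEW=255, ERR=-7028633508779/68719476736
(3,0): OLD=1281470649/16777216 → NEW=0, ERR=1281470649/16777216
(3,1): OLD=14153919429/134217728 → NEW=0, ERR=14153919429/134217728
(3,2): OLD=151432307423/1073741824 → NEW=255, ERR=-122371857697/1073741824
(3,3): OLD=7190795142493/68719476736 → NEW=0, ERR=7190795142493/68719476736
(3,4): OLD=104121273084989/549755813888 → NEW=255, ERR=-36066459456451/549755813888
(3,5): OLD=1323073263393907/8796093022208 → NEW=255, ERR=-919930457269133/8796093022208
(4,0): OLD=168882511927/2147483648 → NEW=0, ERR=168882511927/2147483648
(4,1): OLD=4527427042507/34359738368 → NEW=255, ERR=-4234306241333/34359738368
(4,2): OLD=60122282410993/1099511627776 → NEW=0, ERR=60122282410993/1099511627776
(4,3): OLD=3134910281518613/17592186044416 → NEW=255, ERR=-1351097159807467/17592186044416
Target (4,3): original=141, with diffused error = 3134910281518613/17592186044416

Answer: 3134910281518613/17592186044416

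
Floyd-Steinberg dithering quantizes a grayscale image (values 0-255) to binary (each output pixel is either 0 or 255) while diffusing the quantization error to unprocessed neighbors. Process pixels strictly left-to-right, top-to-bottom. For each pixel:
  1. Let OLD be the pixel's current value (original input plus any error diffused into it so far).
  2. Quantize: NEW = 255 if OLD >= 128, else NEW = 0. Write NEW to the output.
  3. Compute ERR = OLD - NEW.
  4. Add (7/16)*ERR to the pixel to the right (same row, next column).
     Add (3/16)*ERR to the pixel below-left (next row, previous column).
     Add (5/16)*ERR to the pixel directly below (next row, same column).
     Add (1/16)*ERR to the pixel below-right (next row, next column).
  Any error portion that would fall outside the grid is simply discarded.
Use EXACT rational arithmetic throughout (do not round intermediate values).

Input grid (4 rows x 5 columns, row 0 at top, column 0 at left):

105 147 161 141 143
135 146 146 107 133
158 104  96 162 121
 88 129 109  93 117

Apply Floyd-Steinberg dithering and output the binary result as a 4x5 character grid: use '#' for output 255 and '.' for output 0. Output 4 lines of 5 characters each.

Answer: .##.#
#.#.#
#..#.
.#.#.

Derivation:
(0,0): OLD=105 → NEW=0, ERR=105
(0,1): OLD=3087/16 → NEW=255, ERR=-993/16
(0,2): OLD=34265/256 → NEW=255, ERR=-31015/256
(0,3): OLD=360431/4096 → NEW=0, ERR=360431/4096
(0,4): OLD=11894665/65536 → NEW=255, ERR=-4817015/65536
(1,0): OLD=39981/256 → NEW=255, ERR=-25299/256
(1,1): OLD=137659/2048 → NEW=0, ERR=137659/2048
(1,2): OLD=9841367/65536 → NEW=255, ERR=-6870313/65536
(1,3): OLD=17637259/262144 → NEW=0, ERR=17637259/262144
(1,4): OLD=608030529/4194304 → NEW=255, ERR=-461516991/4194304
(2,0): OLD=4578361/32768 → NEW=255, ERR=-3777479/32768
(2,1): OLD=51105155/1048576 → NEW=0, ERR=51105155/1048576
(2,2): OLD=1700852297/16777216 → NEW=0, ERR=1700852297/16777216
(2,3): OLD=53739428811/268435456 → NEW=255, ERR=-14711612469/268435456
(2,4): OLD=287084871629/4294967296 → NEW=0, ERR=287084871629/4294967296
(3,0): OLD=1025313833/16777216 → NEW=0, ERR=1025313833/16777216
(3,1): OLD=24531135349/134217728 → NEW=255, ERR=-9694385291/134217728
(3,2): OLD=437446307223/4294967296 → NEW=0, ERR=437446307223/4294967296
(3,3): OLD=1196597411551/8589934592 → NEW=255, ERR=-993835909409/8589934592
(3,4): OLD=11523583307643/137438953472 → NEW=0, ERR=11523583307643/137438953472
Row 0: .##.#
Row 1: #.#.#
Row 2: #..#.
Row 3: .#.#.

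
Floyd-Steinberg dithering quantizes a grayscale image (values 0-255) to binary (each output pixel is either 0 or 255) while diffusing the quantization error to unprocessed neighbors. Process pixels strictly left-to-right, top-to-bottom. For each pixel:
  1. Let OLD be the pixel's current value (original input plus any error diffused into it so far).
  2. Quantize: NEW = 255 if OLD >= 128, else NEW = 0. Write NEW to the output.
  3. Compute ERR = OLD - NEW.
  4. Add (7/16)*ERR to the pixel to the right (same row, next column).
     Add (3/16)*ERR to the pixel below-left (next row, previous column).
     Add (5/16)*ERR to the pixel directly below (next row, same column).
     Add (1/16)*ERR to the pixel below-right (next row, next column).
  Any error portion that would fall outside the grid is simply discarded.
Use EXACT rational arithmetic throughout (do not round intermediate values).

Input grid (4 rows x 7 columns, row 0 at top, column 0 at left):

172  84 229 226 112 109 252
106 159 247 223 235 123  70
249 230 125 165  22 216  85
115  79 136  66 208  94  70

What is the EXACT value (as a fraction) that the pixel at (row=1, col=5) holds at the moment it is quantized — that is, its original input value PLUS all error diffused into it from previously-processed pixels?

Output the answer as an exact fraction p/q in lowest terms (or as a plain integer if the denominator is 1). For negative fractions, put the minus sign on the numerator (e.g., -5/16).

Answer: 10201008757/134217728

Derivation:
(0,0): OLD=172 → NEW=255, ERR=-83
(0,1): OLD=763/16 → NEW=0, ERR=763/16
(0,2): OLD=63965/256 → NEW=255, ERR=-1315/256
(0,3): OLD=916491/4096 → NEW=255, ERR=-127989/4096
(0,4): OLD=6444109/65536 → NEW=0, ERR=6444109/65536
(0,5): OLD=159403547/1048576 → NEW=255, ERR=-107983333/1048576
(0,6): OLD=3471975101/16777216 → NEW=255, ERR=-806214979/16777216
(1,0): OLD=22785/256 → NEW=0, ERR=22785/256
(1,1): OLD=423303/2048 → NEW=255, ERR=-98937/2048
(1,2): OLD=14508435/65536 → NEW=255, ERR=-2203245/65536
(1,3): OLD=56791575/262144 → NEW=255, ERR=-10055145/262144
(1,4): OLD=3819915237/16777216 → NEW=255, ERR=-458274843/16777216
(1,5): OLD=10201008757/134217728 → NEW=0, ERR=10201008757/134217728
Target (1,5): original=123, with diffused error = 10201008757/134217728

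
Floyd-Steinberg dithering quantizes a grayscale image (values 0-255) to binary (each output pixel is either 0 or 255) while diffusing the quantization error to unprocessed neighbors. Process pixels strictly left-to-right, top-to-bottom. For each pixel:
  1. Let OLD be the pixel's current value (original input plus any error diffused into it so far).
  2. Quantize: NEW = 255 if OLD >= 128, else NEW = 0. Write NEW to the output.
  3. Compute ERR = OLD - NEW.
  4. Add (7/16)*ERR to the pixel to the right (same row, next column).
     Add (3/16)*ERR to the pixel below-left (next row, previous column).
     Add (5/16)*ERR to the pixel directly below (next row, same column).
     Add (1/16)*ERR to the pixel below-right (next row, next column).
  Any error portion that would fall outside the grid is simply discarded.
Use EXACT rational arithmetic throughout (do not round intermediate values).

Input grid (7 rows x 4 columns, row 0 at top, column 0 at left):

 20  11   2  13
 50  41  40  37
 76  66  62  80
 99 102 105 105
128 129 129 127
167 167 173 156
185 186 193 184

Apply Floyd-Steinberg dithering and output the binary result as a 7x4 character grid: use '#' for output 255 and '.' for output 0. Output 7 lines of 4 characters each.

(0,0): OLD=20 → NEW=0, ERR=20
(0,1): OLD=79/4 → NEW=0, ERR=79/4
(0,2): OLD=681/64 → NEW=0, ERR=681/64
(0,3): OLD=18079/1024 → NEW=0, ERR=18079/1024
(1,0): OLD=3837/64 → NEW=0, ERR=3837/64
(1,1): OLD=39243/512 → NEW=0, ERR=39243/512
(1,2): OLD=1333703/16384 → NEW=0, ERR=1333703/16384
(1,3): OLD=20655905/262144 → NEW=0, ERR=20655905/262144
(2,0): OLD=893801/8192 → NEW=0, ERR=893801/8192
(2,1): OLD=41076979/262144 → NEW=255, ERR=-25769741/262144
(2,2): OLD=33551879/524288 → NEW=0, ERR=33551879/524288
(2,3): OLD=1155189339/8388608 → NEW=255, ERR=-983905701/8388608
(3,0): OLD=480935033/4194304 → NEW=0, ERR=480935033/4194304
(3,1): OLD=9412941287/67108864 → NEW=255, ERR=-7699819033/67108864
(3,2): OLD=50106570329/1073741824 → NEW=0, ERR=50106570329/1073741824
(3,3): OLD=1593646856175/17179869184 → NEW=0, ERR=1593646856175/17179869184
(4,0): OLD=152814299013/1073741824 → NEW=255, ERR=-120989866107/1073741824
(4,1): OLD=513363809391/8589934592 → NEW=0, ERR=513363809391/8589934592
(4,2): OLD=49464655849647/274877906944 → NEW=255, ERR=-20629210421073/274877906944
(4,3): OLD=554466464460921/4398046511104 → NEW=0, ERR=554466464460921/4398046511104
(5,0): OLD=19652802013717/137438953472 → NEW=255, ERR=-15394131121643/137438953472
(5,1): OLD=508233104167315/4398046511104 → NEW=0, ERR=508233104167315/4398046511104
(5,2): OLD=500229040687881/2199023255552 → NEW=255, ERR=-60521889477879/2199023255552
(5,3): OLD=12572482594592715/70368744177664 → NEW=255, ERR=-5371547170711605/70368744177664
(6,0): OLD=12079856005906905/70368744177664 → NEW=255, ERR=-5864173759397415/70368744177664
(6,1): OLD=195334918166173759/1125899906842624 → NEW=255, ERR=-91769558078695361/1125899906842624
(6,2): OLD=2551729379188460745/18014398509481984 → NEW=255, ERR=-2041942240729445175/18014398509481984
(6,3): OLD=31369417829695205503/288230376151711744 → NEW=0, ERR=31369417829695205503/288230376151711744
Row 0: ....
Row 1: ....
Row 2: .#.#
Row 3: .#..
Row 4: #.#.
Row 5: #.##
Row 6: ###.

Answer: ....
....
.#.#
.#..
#.#.
#.##
###.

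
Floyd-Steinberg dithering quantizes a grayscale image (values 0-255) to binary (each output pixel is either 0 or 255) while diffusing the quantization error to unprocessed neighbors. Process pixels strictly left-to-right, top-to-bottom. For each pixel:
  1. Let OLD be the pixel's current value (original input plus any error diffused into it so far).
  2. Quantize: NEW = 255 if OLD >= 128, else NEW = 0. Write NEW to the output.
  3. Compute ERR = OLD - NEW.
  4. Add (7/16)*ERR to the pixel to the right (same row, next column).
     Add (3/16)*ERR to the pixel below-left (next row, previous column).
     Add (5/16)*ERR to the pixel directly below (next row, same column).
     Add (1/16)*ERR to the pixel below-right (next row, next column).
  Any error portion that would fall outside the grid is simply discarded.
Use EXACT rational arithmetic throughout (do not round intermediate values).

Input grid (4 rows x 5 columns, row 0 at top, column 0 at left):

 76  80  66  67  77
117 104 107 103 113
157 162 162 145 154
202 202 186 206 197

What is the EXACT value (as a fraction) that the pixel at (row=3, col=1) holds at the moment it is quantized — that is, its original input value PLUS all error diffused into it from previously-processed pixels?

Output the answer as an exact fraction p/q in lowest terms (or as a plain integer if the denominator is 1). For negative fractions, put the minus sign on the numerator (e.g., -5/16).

(0,0): OLD=76 → NEW=0, ERR=76
(0,1): OLD=453/4 → NEW=0, ERR=453/4
(0,2): OLD=7395/64 → NEW=0, ERR=7395/64
(0,3): OLD=120373/1024 → NEW=0, ERR=120373/1024
(0,4): OLD=2104179/16384 → NEW=255, ERR=-2073741/16384
(1,0): OLD=10367/64 → NEW=255, ERR=-5953/64
(1,1): OLD=64057/512 → NEW=0, ERR=64057/512
(1,2): OLD=3718573/16384 → NEW=255, ERR=-459347/16384
(1,3): OLD=7271785/65536 → NEW=0, ERR=7271785/65536
(1,4): OLD=135620635/1048576 → NEW=255, ERR=-131766245/1048576
(2,0): OLD=1240195/8192 → NEW=255, ERR=-848765/8192
(2,1): OLD=37931729/262144 → NEW=255, ERR=-28914991/262144
(2,2): OLD=560383155/4194304 → NEW=255, ERR=-509164365/4194304
(2,3): OLD=6794818153/67108864 → NEW=0, ERR=6794818153/67108864
(2,4): OLD=178201077407/1073741824 → NEW=255, ERR=-95603087713/1073741824
(3,0): OLD=624702035/4194304 → NEW=255, ERR=-444845485/4194304
(3,1): OLD=3083406039/33554432 → NEW=0, ERR=3083406039/33554432
Target (3,1): original=202, with diffused error = 3083406039/33554432

Answer: 3083406039/33554432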